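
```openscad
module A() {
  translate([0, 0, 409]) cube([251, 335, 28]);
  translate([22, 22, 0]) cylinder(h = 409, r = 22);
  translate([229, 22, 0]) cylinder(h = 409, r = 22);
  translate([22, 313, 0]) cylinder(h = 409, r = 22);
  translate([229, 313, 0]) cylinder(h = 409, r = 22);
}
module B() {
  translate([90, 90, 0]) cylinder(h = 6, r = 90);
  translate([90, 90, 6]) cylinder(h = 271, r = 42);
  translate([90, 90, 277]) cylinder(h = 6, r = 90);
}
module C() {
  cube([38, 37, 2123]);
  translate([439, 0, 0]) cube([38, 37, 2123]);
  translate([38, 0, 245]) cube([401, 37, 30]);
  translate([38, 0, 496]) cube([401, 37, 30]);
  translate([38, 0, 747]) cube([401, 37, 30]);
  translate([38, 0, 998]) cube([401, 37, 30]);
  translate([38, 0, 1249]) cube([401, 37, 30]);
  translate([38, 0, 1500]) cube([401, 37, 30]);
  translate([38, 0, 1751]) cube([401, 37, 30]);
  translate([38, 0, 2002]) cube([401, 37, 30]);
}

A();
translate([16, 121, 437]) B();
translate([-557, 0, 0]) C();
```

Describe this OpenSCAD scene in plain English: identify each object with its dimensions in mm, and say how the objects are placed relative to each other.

A is a simple wooden stool: a rectangular seat 251 mm (x) by 335 mm (y), 28 mm thick, top face at z = 437 mm, on four round legs, each 44 mm in diameter. The legs rest on z = 0, each leg's axis is inset half a diameter from the nearest pair of seat edges (so the leg's bounding box is flush with the corner).

B is a spool: two coaxial disc flanges of radius 90 mm and thickness 6 mm, joined by a core cylinder of radius 42 mm and height 271 mm. The lower flange rests on z = 0 and the three cylinders share a vertical axis.

C is a straight ladder. Two 38×37 mm vertical rails, 2123 mm tall, stand 477 mm apart (outside-to-outside) with their front faces coplanar on the −y side. 8 rungs, each 37 mm deep and 30 mm tall, span between the inner faces of the rails, front faces flush with the rails. The lowest rung's underside is at z = 245 mm and rungs are spaced 251 mm apart (underside to underside).

The spool is on top of the stool. The ladder is on the floor beside the stool on its −x side.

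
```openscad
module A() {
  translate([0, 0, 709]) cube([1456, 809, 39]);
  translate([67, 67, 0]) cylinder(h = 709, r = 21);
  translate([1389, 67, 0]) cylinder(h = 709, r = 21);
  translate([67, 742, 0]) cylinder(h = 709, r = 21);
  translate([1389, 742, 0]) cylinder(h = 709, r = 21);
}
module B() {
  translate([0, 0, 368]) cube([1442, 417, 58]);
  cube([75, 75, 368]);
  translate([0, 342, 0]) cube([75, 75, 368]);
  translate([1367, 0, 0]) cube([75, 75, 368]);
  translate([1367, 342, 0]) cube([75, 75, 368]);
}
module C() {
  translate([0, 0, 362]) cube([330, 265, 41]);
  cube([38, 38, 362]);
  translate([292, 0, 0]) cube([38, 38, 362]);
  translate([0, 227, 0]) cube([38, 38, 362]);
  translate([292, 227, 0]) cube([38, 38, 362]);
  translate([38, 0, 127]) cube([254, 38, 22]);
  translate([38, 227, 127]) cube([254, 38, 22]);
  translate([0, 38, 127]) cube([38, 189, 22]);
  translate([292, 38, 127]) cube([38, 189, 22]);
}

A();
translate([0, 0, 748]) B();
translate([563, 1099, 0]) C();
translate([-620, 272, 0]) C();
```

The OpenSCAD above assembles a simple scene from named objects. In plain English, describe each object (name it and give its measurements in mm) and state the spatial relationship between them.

A is a table with a 1456×809 mm rectangular top, 39 mm thick, top surface at z = 748 mm, supported by four round legs of 42 mm diameter, each leg's bounding box inset 46 mm from the nearest pair of top edges, running from the floor.

B is a bench: a 1442×417 mm seat slab, 58 mm thick, top at z = 426 mm, on four 75×75 mm square legs flush with the seat corners and standing on z = 0.

C is a four-legged stool. The seat is a 330×265×41 mm slab whose top surface is at z = 403 mm; four square legs, each 38×38 mm in cross-section, run from the floor (z = 0) to the underside of the seat, each flush with a corner of the seat. Four stretchers, 38 mm wide and 22 mm tall, connect adjacent legs with their undersides at z = 127 mm, each running between the inner faces of the legs it joins and aligned with the legs' outer faces on the other axis.

The bench is on top of the table. Two stools sit around the table at the +y, −x sides.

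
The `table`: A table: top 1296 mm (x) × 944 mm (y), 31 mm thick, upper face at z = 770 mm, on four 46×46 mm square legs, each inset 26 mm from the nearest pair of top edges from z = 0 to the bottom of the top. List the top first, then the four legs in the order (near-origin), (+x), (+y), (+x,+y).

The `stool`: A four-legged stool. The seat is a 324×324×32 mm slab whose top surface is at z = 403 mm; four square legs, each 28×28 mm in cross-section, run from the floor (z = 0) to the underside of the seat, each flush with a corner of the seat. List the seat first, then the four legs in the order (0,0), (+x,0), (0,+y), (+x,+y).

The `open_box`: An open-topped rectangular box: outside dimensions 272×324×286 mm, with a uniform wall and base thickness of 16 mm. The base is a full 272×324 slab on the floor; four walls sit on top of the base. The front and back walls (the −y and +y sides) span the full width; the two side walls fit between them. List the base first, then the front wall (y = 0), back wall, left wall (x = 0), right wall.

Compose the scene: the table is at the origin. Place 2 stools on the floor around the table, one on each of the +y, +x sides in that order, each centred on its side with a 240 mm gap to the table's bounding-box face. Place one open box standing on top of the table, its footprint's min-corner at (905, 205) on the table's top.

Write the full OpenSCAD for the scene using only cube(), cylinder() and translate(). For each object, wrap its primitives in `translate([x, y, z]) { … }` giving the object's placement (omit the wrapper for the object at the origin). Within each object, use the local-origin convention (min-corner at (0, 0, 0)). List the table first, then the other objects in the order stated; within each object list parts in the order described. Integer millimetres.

translate([0, 0, 739]) cube([1296, 944, 31]);
translate([26, 26, 0]) cube([46, 46, 739]);
translate([1224, 26, 0]) cube([46, 46, 739]);
translate([26, 872, 0]) cube([46, 46, 739]);
translate([1224, 872, 0]) cube([46, 46, 739]);
translate([486, 1184, 0]) {
  translate([0, 0, 371]) cube([324, 324, 32]);
  cube([28, 28, 371]);
  translate([296, 0, 0]) cube([28, 28, 371]);
  translate([0, 296, 0]) cube([28, 28, 371]);
  translate([296, 296, 0]) cube([28, 28, 371]);
}
translate([1536, 310, 0]) {
  translate([0, 0, 371]) cube([324, 324, 32]);
  cube([28, 28, 371]);
  translate([296, 0, 0]) cube([28, 28, 371]);
  translate([0, 296, 0]) cube([28, 28, 371]);
  translate([296, 296, 0]) cube([28, 28, 371]);
}
translate([905, 205, 770]) {
  cube([272, 324, 16]);
  translate([0, 0, 16]) cube([272, 16, 270]);
  translate([0, 308, 16]) cube([272, 16, 270]);
  translate([0, 16, 16]) cube([16, 292, 270]);
  translate([256, 16, 16]) cube([16, 292, 270]);
}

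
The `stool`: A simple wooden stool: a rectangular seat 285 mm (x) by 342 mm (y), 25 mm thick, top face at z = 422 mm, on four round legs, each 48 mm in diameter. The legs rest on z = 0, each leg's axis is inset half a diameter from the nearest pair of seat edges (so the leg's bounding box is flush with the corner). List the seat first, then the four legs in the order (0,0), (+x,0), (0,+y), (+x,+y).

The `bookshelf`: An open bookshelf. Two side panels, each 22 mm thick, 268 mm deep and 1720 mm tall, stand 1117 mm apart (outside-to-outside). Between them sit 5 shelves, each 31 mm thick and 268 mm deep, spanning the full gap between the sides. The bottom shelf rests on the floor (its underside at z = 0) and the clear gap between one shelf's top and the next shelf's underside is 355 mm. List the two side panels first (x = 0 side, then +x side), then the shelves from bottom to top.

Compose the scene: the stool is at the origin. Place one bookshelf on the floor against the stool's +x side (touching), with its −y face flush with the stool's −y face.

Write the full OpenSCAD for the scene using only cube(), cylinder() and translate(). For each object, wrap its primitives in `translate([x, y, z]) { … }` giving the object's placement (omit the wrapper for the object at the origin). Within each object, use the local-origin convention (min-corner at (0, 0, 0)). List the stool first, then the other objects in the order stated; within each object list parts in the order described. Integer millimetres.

translate([0, 0, 397]) cube([285, 342, 25]);
translate([24, 24, 0]) cylinder(h = 397, r = 24);
translate([261, 24, 0]) cylinder(h = 397, r = 24);
translate([24, 318, 0]) cylinder(h = 397, r = 24);
translate([261, 318, 0]) cylinder(h = 397, r = 24);
translate([285, 0, 0]) {
  cube([22, 268, 1720]);
  translate([1095, 0, 0]) cube([22, 268, 1720]);
  translate([22, 0, 0]) cube([1073, 268, 31]);
  translate([22, 0, 386]) cube([1073, 268, 31]);
  translate([22, 0, 772]) cube([1073, 268, 31]);
  translate([22, 0, 1158]) cube([1073, 268, 31]);
  translate([22, 0, 1544]) cube([1073, 268, 31]);
}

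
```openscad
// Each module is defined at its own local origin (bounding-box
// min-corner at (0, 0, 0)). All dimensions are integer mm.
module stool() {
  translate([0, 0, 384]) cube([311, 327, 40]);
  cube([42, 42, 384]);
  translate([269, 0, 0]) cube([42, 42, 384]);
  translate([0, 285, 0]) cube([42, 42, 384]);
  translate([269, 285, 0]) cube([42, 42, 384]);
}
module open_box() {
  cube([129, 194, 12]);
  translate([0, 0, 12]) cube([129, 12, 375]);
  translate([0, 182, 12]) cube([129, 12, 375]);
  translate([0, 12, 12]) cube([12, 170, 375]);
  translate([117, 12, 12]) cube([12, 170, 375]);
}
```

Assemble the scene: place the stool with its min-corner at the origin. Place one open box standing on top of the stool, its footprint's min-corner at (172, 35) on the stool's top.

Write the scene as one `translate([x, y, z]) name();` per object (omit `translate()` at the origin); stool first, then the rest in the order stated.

stool();
translate([172, 35, 424]) open_box();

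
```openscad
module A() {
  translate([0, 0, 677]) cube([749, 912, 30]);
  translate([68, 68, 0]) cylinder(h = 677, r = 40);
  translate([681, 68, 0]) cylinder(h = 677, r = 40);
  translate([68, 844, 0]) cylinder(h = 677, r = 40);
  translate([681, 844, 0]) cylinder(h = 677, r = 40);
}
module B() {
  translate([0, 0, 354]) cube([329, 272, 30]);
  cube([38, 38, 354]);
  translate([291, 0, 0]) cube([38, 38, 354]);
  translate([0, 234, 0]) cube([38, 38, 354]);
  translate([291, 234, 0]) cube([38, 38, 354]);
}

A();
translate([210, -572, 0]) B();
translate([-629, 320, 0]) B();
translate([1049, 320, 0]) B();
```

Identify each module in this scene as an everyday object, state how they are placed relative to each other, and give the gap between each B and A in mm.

A is a table. B is a stool. Three stools sit around the table at the −y, −x, +x sides. The gap between each stool and the table is 300 mm.

Each stool's nearest face is 300 mm from the table's bounding box.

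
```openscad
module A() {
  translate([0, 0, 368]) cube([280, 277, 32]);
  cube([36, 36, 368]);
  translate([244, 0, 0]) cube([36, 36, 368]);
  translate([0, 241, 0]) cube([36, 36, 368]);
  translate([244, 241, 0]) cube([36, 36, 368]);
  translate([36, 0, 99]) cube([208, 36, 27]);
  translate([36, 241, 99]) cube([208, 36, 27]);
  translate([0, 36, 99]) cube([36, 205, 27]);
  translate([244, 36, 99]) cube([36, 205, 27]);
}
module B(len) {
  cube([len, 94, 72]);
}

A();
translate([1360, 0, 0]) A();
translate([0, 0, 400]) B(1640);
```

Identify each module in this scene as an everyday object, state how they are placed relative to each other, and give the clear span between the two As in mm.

A is a stool. B is a beam. A beam spans the tops of two stools. The clear span between the two stools is 1080 mm.

Second stool starts at x = 1360; first ends at x = 280; clear span = 1360 − 280 = 1080 mm.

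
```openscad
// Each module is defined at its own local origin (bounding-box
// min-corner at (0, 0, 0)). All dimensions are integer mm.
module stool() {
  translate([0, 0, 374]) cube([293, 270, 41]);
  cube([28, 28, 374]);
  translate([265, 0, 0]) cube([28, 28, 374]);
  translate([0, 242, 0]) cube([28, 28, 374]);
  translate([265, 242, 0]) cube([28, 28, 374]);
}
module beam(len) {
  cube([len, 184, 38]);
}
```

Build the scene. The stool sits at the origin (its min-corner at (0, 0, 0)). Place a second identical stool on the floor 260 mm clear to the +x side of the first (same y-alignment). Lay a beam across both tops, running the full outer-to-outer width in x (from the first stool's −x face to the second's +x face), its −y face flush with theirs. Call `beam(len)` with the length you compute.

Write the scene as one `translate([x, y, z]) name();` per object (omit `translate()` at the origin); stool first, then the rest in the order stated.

stool();
translate([553, 0, 0]) stool();
translate([0, 0, 415]) beam(846);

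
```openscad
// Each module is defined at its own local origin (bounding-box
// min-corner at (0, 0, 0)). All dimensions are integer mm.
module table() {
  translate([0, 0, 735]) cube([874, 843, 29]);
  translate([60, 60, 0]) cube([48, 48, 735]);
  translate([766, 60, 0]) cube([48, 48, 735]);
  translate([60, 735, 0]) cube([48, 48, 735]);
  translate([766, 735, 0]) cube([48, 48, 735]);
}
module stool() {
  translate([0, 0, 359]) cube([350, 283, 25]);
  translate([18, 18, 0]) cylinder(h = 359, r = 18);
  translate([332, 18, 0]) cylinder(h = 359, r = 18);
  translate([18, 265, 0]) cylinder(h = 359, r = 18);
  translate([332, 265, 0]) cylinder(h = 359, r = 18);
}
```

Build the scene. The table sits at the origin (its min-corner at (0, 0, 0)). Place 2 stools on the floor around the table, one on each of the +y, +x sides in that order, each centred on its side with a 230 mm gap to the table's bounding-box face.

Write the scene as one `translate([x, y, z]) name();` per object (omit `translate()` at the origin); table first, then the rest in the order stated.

table();
translate([262, 1073, 0]) stool();
translate([1104, 280, 0]) stool();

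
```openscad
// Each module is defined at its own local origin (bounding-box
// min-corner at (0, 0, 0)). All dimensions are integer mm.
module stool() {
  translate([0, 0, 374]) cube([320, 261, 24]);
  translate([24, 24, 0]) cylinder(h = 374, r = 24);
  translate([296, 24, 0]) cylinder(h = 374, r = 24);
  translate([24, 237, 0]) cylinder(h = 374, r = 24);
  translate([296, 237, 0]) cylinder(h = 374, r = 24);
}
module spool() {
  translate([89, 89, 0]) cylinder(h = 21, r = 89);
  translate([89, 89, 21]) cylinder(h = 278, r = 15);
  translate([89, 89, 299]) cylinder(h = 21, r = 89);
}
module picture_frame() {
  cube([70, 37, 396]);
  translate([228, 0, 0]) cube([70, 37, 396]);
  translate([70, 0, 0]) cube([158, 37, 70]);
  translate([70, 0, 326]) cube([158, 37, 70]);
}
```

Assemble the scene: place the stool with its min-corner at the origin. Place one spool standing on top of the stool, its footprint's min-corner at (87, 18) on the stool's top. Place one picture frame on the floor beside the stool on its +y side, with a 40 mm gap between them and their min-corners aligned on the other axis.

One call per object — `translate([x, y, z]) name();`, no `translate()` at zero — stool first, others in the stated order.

stool();
translate([87, 18, 398]) spool();
translate([0, 301, 0]) picture_frame();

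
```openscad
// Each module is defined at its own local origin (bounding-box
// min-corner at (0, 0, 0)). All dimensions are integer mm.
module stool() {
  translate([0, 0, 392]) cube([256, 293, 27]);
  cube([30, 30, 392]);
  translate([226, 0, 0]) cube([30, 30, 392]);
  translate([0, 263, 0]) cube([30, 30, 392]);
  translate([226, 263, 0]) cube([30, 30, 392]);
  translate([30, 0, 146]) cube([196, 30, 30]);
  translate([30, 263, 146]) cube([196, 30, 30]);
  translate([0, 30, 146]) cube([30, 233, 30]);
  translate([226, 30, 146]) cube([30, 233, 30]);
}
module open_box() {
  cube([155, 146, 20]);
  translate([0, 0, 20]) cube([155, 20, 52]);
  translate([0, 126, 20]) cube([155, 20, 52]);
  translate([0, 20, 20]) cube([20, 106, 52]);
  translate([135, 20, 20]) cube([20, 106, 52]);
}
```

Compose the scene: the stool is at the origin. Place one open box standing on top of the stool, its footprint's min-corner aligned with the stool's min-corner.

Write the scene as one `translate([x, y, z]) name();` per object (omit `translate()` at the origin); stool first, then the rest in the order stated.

stool();
translate([0, 0, 419]) open_box();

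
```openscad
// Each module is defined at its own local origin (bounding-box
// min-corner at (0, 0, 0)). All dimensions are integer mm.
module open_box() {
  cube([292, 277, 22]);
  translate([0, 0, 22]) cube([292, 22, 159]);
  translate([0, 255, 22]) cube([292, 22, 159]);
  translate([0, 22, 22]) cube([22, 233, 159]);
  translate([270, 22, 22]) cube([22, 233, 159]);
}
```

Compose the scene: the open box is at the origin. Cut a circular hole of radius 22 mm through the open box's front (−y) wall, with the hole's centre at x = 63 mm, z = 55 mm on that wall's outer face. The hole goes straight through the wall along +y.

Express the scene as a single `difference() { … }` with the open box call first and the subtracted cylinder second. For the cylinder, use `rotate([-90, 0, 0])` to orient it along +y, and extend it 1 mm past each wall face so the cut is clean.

difference() {
  open_box();
  translate([63, -1, 55]) rotate([-90, 0, 0]) cylinder(h = 24, r = 22);
}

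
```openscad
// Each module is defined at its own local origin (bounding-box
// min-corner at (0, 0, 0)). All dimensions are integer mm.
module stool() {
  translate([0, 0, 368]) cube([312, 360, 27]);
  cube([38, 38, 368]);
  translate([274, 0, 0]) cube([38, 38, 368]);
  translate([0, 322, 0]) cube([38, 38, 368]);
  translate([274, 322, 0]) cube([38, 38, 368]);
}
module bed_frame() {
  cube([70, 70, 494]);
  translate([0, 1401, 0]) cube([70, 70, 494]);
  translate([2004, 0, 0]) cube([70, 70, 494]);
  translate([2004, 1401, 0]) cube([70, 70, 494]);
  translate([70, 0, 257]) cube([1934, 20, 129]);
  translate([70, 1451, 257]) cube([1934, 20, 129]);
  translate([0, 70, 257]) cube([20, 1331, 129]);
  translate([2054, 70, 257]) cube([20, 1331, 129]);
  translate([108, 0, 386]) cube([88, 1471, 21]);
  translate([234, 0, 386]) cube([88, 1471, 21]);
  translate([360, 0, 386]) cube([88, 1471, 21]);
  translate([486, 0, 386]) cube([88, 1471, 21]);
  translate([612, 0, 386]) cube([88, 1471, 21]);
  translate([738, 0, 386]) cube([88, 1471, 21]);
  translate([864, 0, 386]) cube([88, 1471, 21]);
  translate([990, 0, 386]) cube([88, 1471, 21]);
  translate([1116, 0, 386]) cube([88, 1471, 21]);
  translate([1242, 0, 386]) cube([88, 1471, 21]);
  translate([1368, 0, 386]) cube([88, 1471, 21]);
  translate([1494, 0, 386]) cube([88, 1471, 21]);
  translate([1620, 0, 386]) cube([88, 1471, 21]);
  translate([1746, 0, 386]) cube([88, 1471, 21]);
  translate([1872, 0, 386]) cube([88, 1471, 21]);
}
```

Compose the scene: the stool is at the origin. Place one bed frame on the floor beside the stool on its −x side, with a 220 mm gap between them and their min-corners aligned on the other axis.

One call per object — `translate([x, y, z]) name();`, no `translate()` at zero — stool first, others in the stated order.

stool();
translate([-2294, 0, 0]) bed_frame();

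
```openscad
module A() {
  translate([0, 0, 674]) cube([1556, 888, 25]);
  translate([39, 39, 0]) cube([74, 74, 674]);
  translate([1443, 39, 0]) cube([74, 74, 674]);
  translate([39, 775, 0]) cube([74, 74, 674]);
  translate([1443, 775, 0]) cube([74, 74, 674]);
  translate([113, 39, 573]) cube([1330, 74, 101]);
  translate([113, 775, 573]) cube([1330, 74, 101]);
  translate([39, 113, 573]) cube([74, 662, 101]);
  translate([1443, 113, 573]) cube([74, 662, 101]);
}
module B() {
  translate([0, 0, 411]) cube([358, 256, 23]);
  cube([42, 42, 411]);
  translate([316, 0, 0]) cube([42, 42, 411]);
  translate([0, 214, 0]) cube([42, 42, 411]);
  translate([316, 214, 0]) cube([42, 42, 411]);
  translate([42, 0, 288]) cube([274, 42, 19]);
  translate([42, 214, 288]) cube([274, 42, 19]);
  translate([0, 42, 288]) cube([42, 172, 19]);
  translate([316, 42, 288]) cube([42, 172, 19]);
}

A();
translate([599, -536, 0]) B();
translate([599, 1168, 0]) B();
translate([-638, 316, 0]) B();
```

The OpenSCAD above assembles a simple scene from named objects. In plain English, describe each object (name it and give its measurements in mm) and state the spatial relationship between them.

A is a table: top 1556 mm (x) × 888 mm (y), 25 mm thick, upper face at z = 699 mm, on four 74×74 mm square legs, each inset 39 mm from the nearest pair of top edges, running from z = 0 to the bottom of the top. Four apron rails, 74 mm thick and 101 mm tall, run between adjacent legs with their top edges flush with the underside of the top and their outer faces flush with the legs' outer faces.

B is a simple wooden stool: a rectangular seat 358 mm (x) by 256 mm (y), 23 mm thick, top face at z = 434 mm, on four square legs, each 42×42 mm in cross-section. The legs rest on z = 0, each flush with a corner of the seat. Four stretchers, 42 mm wide and 19 mm tall, connect adjacent legs with their undersides at z = 288 mm, each running between the inner faces of the legs it joins and aligned with the legs' outer faces on the other axis.

Three stools sit around the table at the −y, +y, −x sides.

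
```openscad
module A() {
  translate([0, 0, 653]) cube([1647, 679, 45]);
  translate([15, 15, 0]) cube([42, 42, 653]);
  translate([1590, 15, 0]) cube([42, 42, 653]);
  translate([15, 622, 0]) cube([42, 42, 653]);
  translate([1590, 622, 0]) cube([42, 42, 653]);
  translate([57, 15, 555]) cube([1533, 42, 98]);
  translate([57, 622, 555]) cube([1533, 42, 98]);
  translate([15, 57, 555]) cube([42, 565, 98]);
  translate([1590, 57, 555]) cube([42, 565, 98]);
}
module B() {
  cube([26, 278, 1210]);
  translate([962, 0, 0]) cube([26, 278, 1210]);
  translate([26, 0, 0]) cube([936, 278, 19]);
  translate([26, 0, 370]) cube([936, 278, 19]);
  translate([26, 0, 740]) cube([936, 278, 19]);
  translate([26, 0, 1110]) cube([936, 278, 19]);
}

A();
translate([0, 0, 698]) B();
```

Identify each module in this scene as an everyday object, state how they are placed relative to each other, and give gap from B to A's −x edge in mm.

The bookshelf's min-x is at 0; the table's min-x is 0; gap = 0 mm.

A is a table. B is a bookshelf. The bookshelf is on top of the table. The gap from the bookshelf to the table's −x edge is 0 mm.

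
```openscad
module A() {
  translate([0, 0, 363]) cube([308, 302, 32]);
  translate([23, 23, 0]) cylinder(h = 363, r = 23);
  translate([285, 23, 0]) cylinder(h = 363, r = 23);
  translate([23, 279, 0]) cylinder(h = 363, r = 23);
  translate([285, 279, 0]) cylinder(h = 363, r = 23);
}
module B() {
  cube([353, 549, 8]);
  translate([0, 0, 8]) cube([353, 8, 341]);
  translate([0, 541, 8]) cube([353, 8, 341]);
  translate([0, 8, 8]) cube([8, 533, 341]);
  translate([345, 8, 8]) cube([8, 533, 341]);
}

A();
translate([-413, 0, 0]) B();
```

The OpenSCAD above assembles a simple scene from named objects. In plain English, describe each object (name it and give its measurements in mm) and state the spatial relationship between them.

A is a four-legged stool. The seat is 308×302 mm, 32 mm thick, top at z = 395 mm. It stands on four round legs, each 46 mm in diameter, from z = 0 to the seat underside, each leg's axis is inset half a diameter from the nearest pair of seat edges (so the leg's bounding box is flush with the corner).

B is an open storage box with external size 353×549×349 mm and wall thickness 8 mm (the base is also 8 mm thick). The base covers the whole footprint; the four walls stand on the base, with the y-facing walls full-width and the x-facing walls fitting between their inner faces.

The open box is on the floor beside the stool on its −x side.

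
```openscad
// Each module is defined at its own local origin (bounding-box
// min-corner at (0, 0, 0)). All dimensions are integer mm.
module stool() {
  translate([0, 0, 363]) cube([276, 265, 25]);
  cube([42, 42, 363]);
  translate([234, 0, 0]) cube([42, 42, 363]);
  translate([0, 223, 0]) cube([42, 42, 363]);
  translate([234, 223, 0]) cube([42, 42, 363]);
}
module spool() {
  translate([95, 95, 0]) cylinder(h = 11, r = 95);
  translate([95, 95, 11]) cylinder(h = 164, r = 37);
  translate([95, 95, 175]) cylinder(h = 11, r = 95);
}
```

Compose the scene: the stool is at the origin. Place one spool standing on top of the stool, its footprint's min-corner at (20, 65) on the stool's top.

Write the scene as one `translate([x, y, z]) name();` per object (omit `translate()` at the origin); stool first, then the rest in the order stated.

stool();
translate([20, 65, 388]) spool();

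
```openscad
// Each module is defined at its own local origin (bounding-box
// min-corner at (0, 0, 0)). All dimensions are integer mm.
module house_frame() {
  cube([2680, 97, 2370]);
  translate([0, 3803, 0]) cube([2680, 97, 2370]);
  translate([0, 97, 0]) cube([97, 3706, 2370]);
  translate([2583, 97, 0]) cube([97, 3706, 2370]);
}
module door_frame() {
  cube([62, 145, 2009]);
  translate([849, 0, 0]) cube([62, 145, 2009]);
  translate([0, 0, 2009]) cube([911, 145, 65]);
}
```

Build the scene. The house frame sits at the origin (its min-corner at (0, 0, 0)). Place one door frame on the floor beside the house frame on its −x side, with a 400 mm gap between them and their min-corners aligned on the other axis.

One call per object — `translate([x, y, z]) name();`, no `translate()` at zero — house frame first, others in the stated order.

house_frame();
translate([-1311, 0, 0]) door_frame();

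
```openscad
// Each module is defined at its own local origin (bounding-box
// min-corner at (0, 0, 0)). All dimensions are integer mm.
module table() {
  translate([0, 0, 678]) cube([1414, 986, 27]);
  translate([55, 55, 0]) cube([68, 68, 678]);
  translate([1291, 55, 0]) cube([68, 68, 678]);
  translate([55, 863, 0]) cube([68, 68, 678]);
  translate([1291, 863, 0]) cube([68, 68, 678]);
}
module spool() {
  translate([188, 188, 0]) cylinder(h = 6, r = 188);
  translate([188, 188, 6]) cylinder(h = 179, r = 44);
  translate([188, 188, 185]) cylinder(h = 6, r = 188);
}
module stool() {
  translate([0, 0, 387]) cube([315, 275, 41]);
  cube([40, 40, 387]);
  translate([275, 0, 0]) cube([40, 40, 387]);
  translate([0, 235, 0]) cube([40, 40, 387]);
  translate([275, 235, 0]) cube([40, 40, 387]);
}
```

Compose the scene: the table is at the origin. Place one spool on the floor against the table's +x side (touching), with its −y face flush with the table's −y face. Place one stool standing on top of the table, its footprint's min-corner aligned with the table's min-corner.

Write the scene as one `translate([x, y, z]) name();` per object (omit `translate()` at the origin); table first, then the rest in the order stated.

table();
translate([1414, 0, 0]) spool();
translate([0, 0, 705]) stool();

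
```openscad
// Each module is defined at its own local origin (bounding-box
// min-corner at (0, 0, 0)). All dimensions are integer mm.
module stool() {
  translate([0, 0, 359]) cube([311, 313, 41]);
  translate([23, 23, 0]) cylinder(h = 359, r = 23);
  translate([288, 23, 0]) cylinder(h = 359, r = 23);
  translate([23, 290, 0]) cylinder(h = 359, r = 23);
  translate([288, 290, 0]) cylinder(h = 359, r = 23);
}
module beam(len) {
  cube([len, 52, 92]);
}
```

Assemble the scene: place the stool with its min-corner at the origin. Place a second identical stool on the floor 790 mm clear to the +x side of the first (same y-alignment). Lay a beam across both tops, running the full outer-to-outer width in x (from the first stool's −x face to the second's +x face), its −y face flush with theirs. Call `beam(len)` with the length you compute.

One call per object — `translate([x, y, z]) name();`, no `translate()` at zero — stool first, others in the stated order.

stool();
translate([1101, 0, 0]) stool();
translate([0, 0, 400]) beam(1412);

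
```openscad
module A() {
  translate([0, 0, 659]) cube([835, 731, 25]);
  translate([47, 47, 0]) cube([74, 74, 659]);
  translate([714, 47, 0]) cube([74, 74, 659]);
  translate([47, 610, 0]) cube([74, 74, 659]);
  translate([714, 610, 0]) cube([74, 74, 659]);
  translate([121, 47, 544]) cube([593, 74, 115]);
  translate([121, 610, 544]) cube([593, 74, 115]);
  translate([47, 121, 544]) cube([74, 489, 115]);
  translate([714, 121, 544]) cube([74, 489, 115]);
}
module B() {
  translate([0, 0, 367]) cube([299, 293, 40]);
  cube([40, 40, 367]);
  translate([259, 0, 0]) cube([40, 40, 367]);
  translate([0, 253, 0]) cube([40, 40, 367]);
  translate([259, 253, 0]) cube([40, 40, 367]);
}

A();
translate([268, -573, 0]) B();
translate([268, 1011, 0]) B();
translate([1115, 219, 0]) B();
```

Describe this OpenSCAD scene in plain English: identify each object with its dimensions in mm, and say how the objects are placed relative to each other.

A is a table with a 835×731 mm rectangular top, 25 mm thick, top surface at z = 684 mm, supported by four 74×74 mm square legs, each inset 47 mm from the nearest pair of top edges, running from the floor. Four apron rails, 74 mm thick and 115 mm tall, run between adjacent legs with their top edges flush with the underside of the top and their outer faces flush with the legs' outer faces.

B is a four-legged stool. The seat is 299×293 mm, 40 mm thick, top at z = 407 mm. It stands on four square legs, each 40×40 mm in cross-section, from z = 0 to the seat underside, each flush with a corner of the seat.

Three stools sit around the table at the −y, +y, +x sides.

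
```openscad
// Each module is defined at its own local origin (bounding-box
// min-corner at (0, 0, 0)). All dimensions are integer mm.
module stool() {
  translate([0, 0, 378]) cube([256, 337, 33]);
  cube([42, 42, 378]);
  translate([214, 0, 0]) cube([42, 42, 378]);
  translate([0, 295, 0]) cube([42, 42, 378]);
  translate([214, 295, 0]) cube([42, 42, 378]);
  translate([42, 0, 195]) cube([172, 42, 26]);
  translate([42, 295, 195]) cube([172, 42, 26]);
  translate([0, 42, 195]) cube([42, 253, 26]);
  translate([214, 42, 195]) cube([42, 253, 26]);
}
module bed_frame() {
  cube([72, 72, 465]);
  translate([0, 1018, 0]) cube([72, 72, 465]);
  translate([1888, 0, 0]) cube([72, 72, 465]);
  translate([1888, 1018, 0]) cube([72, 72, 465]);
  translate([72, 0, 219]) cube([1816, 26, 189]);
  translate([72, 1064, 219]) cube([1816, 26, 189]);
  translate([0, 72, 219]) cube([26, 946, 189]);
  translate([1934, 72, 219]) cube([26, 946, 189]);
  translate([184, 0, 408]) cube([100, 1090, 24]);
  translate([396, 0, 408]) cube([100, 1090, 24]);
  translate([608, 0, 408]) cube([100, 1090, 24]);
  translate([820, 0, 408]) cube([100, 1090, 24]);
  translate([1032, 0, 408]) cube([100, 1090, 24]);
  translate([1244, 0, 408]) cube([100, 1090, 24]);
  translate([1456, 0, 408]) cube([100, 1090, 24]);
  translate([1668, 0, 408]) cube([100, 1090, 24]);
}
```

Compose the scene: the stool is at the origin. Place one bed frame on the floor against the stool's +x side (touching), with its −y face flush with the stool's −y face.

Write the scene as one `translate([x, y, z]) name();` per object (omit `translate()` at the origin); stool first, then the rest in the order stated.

stool();
translate([256, 0, 0]) bed_frame();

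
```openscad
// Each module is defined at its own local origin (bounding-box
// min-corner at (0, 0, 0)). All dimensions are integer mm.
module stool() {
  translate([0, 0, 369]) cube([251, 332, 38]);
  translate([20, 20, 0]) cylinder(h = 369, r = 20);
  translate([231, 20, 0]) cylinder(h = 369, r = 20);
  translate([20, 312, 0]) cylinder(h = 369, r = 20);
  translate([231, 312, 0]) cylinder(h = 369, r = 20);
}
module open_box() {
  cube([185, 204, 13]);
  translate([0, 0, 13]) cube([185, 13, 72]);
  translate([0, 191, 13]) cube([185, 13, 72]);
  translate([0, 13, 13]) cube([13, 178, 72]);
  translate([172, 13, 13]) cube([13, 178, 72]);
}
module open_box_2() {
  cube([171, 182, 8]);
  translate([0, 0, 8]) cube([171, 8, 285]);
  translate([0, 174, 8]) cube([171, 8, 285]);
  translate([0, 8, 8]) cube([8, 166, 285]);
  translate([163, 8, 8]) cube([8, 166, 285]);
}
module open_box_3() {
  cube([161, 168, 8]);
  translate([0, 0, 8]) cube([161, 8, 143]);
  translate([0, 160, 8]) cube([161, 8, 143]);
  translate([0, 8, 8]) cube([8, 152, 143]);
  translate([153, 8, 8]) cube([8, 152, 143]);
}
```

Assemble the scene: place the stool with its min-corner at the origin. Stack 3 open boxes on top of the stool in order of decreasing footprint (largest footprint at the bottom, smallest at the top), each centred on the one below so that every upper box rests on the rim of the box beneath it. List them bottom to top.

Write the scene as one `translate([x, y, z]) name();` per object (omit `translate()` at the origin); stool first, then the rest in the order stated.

stool();
translate([33, 64, 407]) open_box();
translate([40, 75, 492]) open_box_2();
translate([45, 82, 785]) open_box_3();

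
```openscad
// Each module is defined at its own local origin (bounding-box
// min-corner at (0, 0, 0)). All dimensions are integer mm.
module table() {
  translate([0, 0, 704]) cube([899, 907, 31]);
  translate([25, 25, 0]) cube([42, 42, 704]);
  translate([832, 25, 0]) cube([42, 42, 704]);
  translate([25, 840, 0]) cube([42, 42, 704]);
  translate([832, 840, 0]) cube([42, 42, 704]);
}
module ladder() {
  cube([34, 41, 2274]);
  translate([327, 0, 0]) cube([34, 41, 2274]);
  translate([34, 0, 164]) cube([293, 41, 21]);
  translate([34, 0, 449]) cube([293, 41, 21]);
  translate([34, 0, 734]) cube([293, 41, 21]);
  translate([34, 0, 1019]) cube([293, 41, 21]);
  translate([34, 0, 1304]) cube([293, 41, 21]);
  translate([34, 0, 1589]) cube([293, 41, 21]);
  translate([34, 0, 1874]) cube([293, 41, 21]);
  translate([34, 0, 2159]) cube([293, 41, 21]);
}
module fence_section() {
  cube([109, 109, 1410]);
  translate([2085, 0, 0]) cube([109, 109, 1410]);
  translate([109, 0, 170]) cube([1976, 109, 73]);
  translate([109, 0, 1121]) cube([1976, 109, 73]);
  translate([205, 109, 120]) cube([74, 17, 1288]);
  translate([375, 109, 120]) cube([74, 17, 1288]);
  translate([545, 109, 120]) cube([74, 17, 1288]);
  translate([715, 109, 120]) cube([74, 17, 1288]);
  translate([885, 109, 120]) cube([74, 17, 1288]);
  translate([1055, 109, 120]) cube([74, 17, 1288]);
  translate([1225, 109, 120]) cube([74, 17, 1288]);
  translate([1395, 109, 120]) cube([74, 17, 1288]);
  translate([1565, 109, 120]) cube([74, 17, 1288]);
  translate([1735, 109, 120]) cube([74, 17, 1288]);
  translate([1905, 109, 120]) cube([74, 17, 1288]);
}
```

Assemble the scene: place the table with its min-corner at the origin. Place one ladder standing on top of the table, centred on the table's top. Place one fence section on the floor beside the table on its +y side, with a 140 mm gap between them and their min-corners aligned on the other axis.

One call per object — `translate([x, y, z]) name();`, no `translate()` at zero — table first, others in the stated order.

table();
translate([269, 433, 735]) ladder();
translate([0, 1047, 0]) fence_section();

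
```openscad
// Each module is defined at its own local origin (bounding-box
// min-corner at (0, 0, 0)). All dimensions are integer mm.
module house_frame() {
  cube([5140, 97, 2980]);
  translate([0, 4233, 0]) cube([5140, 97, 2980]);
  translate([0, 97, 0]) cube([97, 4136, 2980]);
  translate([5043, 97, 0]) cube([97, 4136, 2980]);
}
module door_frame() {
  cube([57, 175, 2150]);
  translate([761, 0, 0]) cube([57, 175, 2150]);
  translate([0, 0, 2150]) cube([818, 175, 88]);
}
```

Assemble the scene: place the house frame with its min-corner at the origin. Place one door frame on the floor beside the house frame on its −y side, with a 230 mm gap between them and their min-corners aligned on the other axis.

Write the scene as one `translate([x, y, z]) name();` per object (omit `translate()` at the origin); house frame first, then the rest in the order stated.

house_frame();
translate([0, -405, 0]) door_frame();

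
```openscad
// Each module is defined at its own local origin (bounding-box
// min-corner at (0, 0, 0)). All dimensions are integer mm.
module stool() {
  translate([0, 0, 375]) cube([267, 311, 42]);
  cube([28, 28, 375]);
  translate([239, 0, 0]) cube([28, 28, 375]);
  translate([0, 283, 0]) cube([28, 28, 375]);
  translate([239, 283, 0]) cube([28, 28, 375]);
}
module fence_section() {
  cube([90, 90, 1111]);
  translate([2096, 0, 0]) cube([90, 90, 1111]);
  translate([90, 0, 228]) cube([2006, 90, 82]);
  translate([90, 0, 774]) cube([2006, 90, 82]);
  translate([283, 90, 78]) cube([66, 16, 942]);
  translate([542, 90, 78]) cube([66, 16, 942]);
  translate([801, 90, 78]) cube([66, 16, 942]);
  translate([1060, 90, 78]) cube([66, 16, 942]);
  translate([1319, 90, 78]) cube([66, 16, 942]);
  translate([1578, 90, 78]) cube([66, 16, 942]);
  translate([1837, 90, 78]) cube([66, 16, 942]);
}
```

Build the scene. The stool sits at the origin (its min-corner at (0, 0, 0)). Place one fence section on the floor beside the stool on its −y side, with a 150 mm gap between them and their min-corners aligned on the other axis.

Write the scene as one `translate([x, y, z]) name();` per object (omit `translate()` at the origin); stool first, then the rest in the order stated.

stool();
translate([0, -256, 0]) fence_section();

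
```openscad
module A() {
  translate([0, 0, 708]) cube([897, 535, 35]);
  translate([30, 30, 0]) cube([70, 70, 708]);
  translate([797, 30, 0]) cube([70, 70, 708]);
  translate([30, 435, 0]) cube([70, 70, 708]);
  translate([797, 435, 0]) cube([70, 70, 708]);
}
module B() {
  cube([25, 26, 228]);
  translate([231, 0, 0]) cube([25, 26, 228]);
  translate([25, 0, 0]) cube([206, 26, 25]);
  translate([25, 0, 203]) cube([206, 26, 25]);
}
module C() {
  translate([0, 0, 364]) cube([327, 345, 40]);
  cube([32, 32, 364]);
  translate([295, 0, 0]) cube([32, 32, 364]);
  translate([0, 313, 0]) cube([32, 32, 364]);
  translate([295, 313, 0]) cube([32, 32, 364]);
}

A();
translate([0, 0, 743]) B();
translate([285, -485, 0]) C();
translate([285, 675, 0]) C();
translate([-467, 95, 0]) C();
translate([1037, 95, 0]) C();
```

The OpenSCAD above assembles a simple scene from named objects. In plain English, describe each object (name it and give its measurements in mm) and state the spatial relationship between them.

A is a table with a 897×535 mm rectangular top, 35 mm thick, top surface at z = 743 mm, supported by four 70×70 mm square legs, each inset 30 mm from the nearest pair of top edges, running from the floor.

B is a picture frame with a 206×178 mm rectangular opening (x by z) and a uniform 25 mm border on every side. Frame depth is 26 mm along y. It is built from two vertical stiles running the full outside height and two horizontal rails spanning the gap between the stiles.

C is a four-legged stool. The seat is a 327×345×40 mm slab whose top surface is at z = 404 mm; four square legs, each 32×32 mm in cross-section, run from the floor (z = 0) to the underside of the seat, each flush with a corner of the seat.

The picture frame is on top of the table. Four stools sit around the table at the −y, +y, −x, +x sides.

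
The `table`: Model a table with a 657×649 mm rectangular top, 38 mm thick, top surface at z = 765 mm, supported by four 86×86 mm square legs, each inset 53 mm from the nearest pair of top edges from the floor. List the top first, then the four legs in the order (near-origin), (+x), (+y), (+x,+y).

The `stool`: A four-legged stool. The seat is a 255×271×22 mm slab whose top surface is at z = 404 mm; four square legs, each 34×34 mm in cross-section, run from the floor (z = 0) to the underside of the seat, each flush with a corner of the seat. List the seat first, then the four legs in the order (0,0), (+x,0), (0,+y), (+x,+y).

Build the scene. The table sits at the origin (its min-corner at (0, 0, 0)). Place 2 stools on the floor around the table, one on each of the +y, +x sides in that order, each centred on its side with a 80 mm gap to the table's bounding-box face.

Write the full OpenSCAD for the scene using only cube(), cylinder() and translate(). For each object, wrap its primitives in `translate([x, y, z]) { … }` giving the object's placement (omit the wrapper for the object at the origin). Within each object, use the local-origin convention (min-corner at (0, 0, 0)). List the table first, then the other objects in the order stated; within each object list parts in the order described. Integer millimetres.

translate([0, 0, 727]) cube([657, 649, 38]);
translate([53, 53, 0]) cube([86, 86, 727]);
translate([518, 53, 0]) cube([86, 86, 727]);
translate([53, 510, 0]) cube([86, 86, 727]);
translate([518, 510, 0]) cube([86, 86, 727]);
translate([201, 729, 0]) {
  translate([0, 0, 382]) cube([255, 271, 22]);
  cube([34, 34, 382]);
  translate([221, 0, 0]) cube([34, 34, 382]);
  translate([0, 237, 0]) cube([34, 34, 382]);
  translate([221, 237, 0]) cube([34, 34, 382]);
}
translate([737, 189, 0]) {
  translate([0, 0, 382]) cube([255, 271, 22]);
  cube([34, 34, 382]);
  translate([221, 0, 0]) cube([34, 34, 382]);
  translate([0, 237, 0]) cube([34, 34, 382]);
  translate([221, 237, 0]) cube([34, 34, 382]);
}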